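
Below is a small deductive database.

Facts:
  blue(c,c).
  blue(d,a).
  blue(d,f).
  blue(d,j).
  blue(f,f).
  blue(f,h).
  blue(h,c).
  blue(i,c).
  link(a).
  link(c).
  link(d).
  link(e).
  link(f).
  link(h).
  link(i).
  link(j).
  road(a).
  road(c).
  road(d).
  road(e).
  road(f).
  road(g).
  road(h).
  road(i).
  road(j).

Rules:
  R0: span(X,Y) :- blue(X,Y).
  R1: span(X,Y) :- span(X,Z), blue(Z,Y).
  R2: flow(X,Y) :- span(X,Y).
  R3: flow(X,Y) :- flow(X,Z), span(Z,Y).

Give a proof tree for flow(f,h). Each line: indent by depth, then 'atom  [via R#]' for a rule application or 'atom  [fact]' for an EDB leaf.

round 1: derive span(c,c) via R0 from blue(c,c)
round 1: derive span(d,a) via R0 from blue(d,a)
round 1: derive span(d,f) via R0 from blue(d,f)
round 1: derive span(d,j) via R0 from blue(d,j)
round 1: derive span(f,f) via R0 from blue(f,f)
round 1: derive span(f,h) via R0 from blue(f,h)
round 1: derive span(h,c) via R0 from blue(h,c)
round 1: derive span(i,c) via R0 from blue(i,c)
round 2: derive span(d,h) via R1 from span(d,f), blue(f,h)
round 2: derive span(f,c) via R1 from span(f,h), blue(h,c)
round 2: derive flow(c,c) via R2 from span(c,c)
round 2: derive flow(d,a) via R2 from span(d,a)
round 2: derive flow(d,f) via R2 from span(d,f)
round 2: derive flow(d,j) via R2 from span(d,j)
round 2: derive flow(f,f) via R2 from span(f,f)
round 2: derive flow(f,h) via R2 from span(f,h)
round 2: derive flow(h,c) via R2 from span(h,c)
round 2: derive flow(i,c) via R2 from span(i,c)
round 3: derive span(d,c) via R1 from span(d,h), blue(h,c)
round 3: derive flow(d,h) via R2 from span(d,h)
round 3: derive flow(f,c) via R2 from span(f,c)
round 3: derive flow(d,c) via R3 from flow(d,f), span(f,c)

flow(f,h)  [via R2]
  span(f,h)  [via R0]
    blue(f,h)  [fact]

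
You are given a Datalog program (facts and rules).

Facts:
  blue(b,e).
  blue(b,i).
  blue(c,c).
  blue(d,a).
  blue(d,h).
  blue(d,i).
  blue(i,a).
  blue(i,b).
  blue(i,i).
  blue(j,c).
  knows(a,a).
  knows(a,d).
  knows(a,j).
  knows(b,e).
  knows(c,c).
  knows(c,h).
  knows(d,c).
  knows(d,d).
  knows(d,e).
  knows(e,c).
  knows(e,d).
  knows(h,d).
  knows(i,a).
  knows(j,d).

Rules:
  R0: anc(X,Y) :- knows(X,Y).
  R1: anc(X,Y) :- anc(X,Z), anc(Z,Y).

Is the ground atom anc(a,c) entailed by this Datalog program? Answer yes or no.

yes

round 1: derive anc(a,a) via R0 from knows(a,a)
round 1: derive anc(a,d) via R0 from knows(a,d)
round 1: derive anc(a,j) via R0 from knows(a,j)
round 1: derive anc(b,e) via R0 from knows(b,e)
round 1: derive anc(c,c) via R0 from knows(c,c)
round 1: derive anc(c,h) via R0 from knows(c,h)
round 1: derive anc(d,c) via R0 from knows(d,c)
round 1: derive anc(d,d) via R0 from knows(d,d)
round 1: derive anc(d,e) via R0 from knows(d,e)
round 1: derive anc(e,c) via R0 from knows(e,c)
round 1: derive anc(e,d) via R0 from knows(e,d)
round 1: derive anc(h,d) via R0 from knows(h,d)
round 1: derive anc(i,a) via R0 from knows(i,a)
round 1: derive anc(j,d) via R0 from knows(j,d)
round 2: derive anc(a,c) via R1 from anc(a,d), anc(d,c)
round 2: derive anc(a,e) via R1 from anc(a,d), anc(d,e)
round 2: derive anc(b,c) via R1 from anc(b,e), anc(e,c)
round 2: derive anc(b,d) via R1 from anc(b,e), anc(e,d)
round 2: derive anc(c,d) via R1 from anc(c,h), anc(h,d)
round 2: derive anc(d,h) via R1 from anc(d,c), anc(c,h)
round 2: derive anc(e,e) via R1 from anc(e,d), anc(d,e)
round 2: derive anc(e,h) via R1 from anc(e,c), anc(c,h)
round 2: derive anc(h,c) via R1 from anc(h,d), anc(d,c)
round 2: derive anc(h,e) via R1 from anc(h,d), anc(d,e)
round 2: derive anc(i,d) via R1 from anc(i,a), anc(a,d)
round 2: derive anc(i,j) via R1 from anc(i,a), anc(a,j)
round 2: derive anc(j,c) via R1 from anc(j,d), anc(d,c)
round 2: derive anc(j,e) via R1 from anc(j,d), anc(d,e)
round 3: derive anc(a,h) via R1 from anc(a,c), anc(c,h)
round 3: derive anc(b,h) via R1 from anc(b,c), anc(c,h)
round 3: derive anc(c,e) via R1 from anc(c,d), anc(d,e)
round 3: derive anc(h,h) via R1 from anc(h,c), anc(c,h)
round 3: derive anc(i,c) via R1 from anc(i,a), anc(a,c)
round 3: derive anc(i,e) via R1 from anc(i,a), anc(a,e)
round 3: derive anc(i,h) via R1 from anc(i,d), anc(d,h)
round 3: derive anc(j,h) via R1 from anc(j,c), anc(c,h)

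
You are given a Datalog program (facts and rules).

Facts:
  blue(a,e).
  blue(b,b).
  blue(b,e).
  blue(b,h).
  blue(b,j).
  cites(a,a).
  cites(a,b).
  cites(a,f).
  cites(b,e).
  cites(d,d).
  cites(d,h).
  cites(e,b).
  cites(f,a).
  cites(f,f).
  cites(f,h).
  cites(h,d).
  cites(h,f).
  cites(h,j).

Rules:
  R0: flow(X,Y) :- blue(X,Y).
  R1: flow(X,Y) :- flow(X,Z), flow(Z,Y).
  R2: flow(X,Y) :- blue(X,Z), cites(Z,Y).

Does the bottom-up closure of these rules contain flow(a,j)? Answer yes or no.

round 1: derive flow(a,e) via R0 from blue(a,e)
round 1: derive flow(b,b) via R0 from blue(b,b)
round 1: derive flow(b,e) via R0 from blue(b,e)
round 1: derive flow(b,h) via R0 from blue(b,h)
round 1: derive flow(b,j) via R0 from blue(b,j)
round 1: derive flow(a,b) via R2 from blue(a,e), cites(e,b)
round 1: derive flow(b,d) via R2 from blue(b,h), cites(h,d)
round 1: derive flow(b,f) via R2 from blue(b,h), cites(h,f)
round 2: derive flow(a,d) via R1 from flow(a,b), flow(b,d)
round 2: derive flow(a,f) via R1 from flow(a,b), flow(b,f)
round 2: derive flow(a,h) via R1 from flow(a,b), flow(b,h)
round 2: derive flow(a,j) via R1 from flow(a,b), flow(b,j)

yes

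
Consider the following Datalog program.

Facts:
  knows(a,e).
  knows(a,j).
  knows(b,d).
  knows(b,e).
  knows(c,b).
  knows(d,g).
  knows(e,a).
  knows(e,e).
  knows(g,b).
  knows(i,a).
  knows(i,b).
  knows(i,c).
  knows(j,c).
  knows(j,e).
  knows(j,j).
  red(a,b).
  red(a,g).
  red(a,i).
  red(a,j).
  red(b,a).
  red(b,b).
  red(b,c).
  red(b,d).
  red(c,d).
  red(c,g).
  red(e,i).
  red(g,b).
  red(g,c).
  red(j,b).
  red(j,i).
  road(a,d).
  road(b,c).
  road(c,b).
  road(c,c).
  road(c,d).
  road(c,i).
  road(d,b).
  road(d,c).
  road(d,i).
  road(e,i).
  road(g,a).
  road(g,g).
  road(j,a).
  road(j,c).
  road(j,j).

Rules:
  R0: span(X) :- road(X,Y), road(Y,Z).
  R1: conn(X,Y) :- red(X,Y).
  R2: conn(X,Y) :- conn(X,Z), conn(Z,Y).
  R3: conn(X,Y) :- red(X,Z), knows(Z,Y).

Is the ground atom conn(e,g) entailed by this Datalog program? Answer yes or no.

yes

round 1: derive conn(a,b) via R1 from red(a,b)
round 1: derive conn(a,g) via R1 from red(a,g)
round 1: derive conn(a,i) via R1 from red(a,i)
round 1: derive conn(a,j) via R1 from red(a,j)
round 1: derive conn(b,a) via R1 from red(b,a)
round 1: derive conn(b,b) via R1 from red(b,b)
round 1: derive conn(b,c) via R1 from red(b,c)
round 1: derive conn(b,d) via R1 from red(b,d)
round 1: derive conn(c,d) via R1 from red(c,d)
round 1: derive conn(c,g) via R1 from red(c,g)
round 1: derive conn(e,i) via R1 from red(e,i)
round 1: derive conn(g,b) via R1 from red(g,b)
round 1: derive conn(g,c) via R1 from red(g,c)
round 1: derive conn(j,b) via R1 from red(j,b)
round 1: derive conn(j,i) via R1 from red(j,i)
round 1: derive conn(a,a) via R3 from red(a,i), knows(i,a)
round 1: derive conn(a,c) via R3 from red(a,i), knows(i,c)
round 1: derive conn(a,d) via R3 from red(a,b), knows(b,d)
round 1: derive conn(a,e) via R3 from red(a,b), knows(b,e)
round 1: derive conn(b,e) via R3 from red(b,a), knows(a,e)
round 1: derive conn(b,g) via R3 from red(b,d), knows(d,g)
round 1: derive conn(b,j) via R3 from red(b,a), knows(a,j)
round 1: derive conn(c,b) via R3 from red(c,g), knows(g,b)
round 1: derive conn(e,a) via R3 from red(e,i), knows(i,a)
round 1: derive conn(e,b) via R3 from red(e,i), knows(i,b)
round 1: derive conn(e,c) via R3 from red(e,i), knows(i,c)
round 1: derive conn(g,d) via R3 from red(g,b), knows(b,d)
round 1: derive conn(g,e) via R3 from red(g,b), knows(b,e)
round 1: derive conn(j,a) via R3 from red(j,i), knows(i,a)
round 1: derive conn(j,c) via R3 from red(j,i), knows(i,c)
round 1: derive conn(j,d) via R3 from red(j,b), knows(b,d)
round 1: derive conn(j,e) via R3 from red(j,b), knows(b,e)
round 2: derive conn(b,i) via R2 from conn(b,a), conn(a,i)
round 2: derive conn(c,a) via R2 from conn(c,b), conn(b,a)
round 2: derive conn(c,c) via R2 from conn(c,b), conn(b,c)
round 2: derive conn(c,e) via R2 from conn(c,b), conn(b,e)
round 2: derive conn(c,j) via R2 from conn(c,b), conn(b,j)
round 2: derive conn(e,d) via R2 from conn(e,a), conn(a,d)
round 2: derive conn(e,e) via R2 from conn(e,a), conn(a,e)
round 2: derive conn(e,g) via R2 from conn(e,a), conn(a,g)
round 2: derive conn(e,j) via R2 from conn(e,a), conn(a,j)
round 2: derive conn(g,a) via R2 from conn(g,b), conn(b,a)
round 2: derive conn(g,g) via R2 from conn(g,b), conn(b,g)
round 2: derive conn(g,i) via R2 from conn(g,e), conn(e,i)
round 2: derive conn(g,j) via R2 from conn(g,b), conn(b,j)
round 2: derive conn(j,g) via R2 from conn(j,a), conn(a,g)
round 2: derive conn(j,j) via R2 from conn(j,a), conn(a,j)
round 3: derive conn(c,i) via R2 from conn(c,a), conn(a,i)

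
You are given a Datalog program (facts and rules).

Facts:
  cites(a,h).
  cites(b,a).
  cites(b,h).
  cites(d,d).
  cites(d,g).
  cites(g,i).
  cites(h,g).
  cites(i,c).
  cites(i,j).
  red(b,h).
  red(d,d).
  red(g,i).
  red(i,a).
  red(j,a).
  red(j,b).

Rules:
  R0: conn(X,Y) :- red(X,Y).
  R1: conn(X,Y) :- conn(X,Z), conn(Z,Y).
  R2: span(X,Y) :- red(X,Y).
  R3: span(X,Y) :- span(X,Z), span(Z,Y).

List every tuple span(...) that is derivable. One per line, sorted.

round 1: derive span(b,h) via R2 from red(b,h)
round 1: derive span(d,d) via R2 from red(d,d)
round 1: derive span(g,i) via R2 from red(g,i)
round 1: derive span(i,a) via R2 from red(i,a)
round 1: derive span(j,a) via R2 from red(j,a)
round 1: derive span(j,b) via R2 from red(j,b)
round 2: derive span(g,a) via R3 from span(g,i), span(i,a)
round 2: derive span(j,h) via R3 from span(j,b), span(b,h)

span(b,h)
span(d,d)
span(g,a)
span(g,i)
span(i,a)
span(j,a)
span(j,b)
span(j,h)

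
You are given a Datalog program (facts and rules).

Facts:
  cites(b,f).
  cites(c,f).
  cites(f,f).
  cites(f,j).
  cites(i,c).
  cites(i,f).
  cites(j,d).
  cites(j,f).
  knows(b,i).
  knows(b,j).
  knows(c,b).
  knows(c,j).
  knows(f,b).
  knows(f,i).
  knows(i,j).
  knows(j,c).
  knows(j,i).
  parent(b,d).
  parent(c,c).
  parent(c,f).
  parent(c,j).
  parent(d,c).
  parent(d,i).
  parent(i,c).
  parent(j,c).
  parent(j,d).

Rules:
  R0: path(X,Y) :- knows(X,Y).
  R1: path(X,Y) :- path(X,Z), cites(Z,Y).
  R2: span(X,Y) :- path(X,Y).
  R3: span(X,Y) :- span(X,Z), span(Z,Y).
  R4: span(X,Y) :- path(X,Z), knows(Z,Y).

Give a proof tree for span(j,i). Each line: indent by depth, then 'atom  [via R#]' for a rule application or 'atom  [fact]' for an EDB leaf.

span(j,i)  [via R2]
  path(j,i)  [via R0]
    knows(j,i)  [fact]

round 1: derive path(b,i) via R0 from knows(b,i)
round 1: derive path(b,j) via R0 from knows(b,j)
round 1: derive path(c,b) via R0 from knows(c,b)
round 1: derive path(c,j) via R0 from knows(c,j)
round 1: derive path(f,b) via R0 from knows(f,b)
round 1: derive path(f,i) via R0 from knows(f,i)
round 1: derive path(i,j) via R0 from knows(i,j)
round 1: derive path(j,c) via R0 from knows(j,c)
round 1: derive path(j,i) via R0 from knows(j,i)
round 2: derive path(b,c) via R1 from path(b,i), cites(i,c)
round 2: derive path(b,d) via R1 from path(b,j), cites(j,d)
round 2: derive path(b,f) via R1 from path(b,i), cites(i,f)
round 2: derive path(c,d) via R1 from path(c,j), cites(j,d)
round 2: derive path(c,f) via R1 from path(c,b), cites(b,f)
round 2: derive path(f,c) via R1 from path(f,i), cites(i,c)
round 2: derive path(f,f) via R1 from path(f,b), cites(b,f)
round 2: derive path(i,d) via R1 from path(i,j), cites(j,d)
round 2: derive path(i,f) via R1 from path(i,j), cites(j,f)
round 2: derive path(j,f) via R1 from path(j,c), cites(c,f)
round 2: derive span(b,i) via R2 from path(b,i)
round 2: derive span(b,j) via R2 from path(b,j)
round 2: derive span(c,b) via R2 from path(c,b)
round 2: derive span(c,j) via R2 from path(c,j)
round 2: derive span(f,b) via R2 from path(f,b)
round 2: derive span(f,i) via R2 from path(f,i)
round 2: derive span(i,j) via R2 from path(i,j)
round 2: derive span(j,c) via R2 from path(j,c)
round 2: derive span(j,i) via R2 from path(j,i)
round 2: derive span(b,c) via R4 from path(b,j), knows(j,c)
round 2: derive span(c,c) via R4 from path(c,j), knows(j,c)
round 2: derive span(c,i) via R4 from path(c,b), knows(b,i)
round 2: derive span(f,j) via R4 from path(f,b), knows(b,j)
round 2: derive span(i,c) via R4 from path(i,j), knows(j,c)
round 2: derive span(i,i) via R4 from path(i,j), knows(j,i)
round 2: derive span(j,b) via R4 from path(j,c), knows(c,b)
round 2: derive span(j,j) via R4 from path(j,c), knows(c,j)
round 3: derive path(f,j) via R1 from path(f,f), cites(f,j)
round 3: derive path(j,j) via R1 from path(j,f), cites(f,j)
round 3: derive span(b,d) via R2 from path(b,d)
round 3: derive span(b,f) via R2 from path(b,f)
round 3: derive span(c,d) via R2 from path(c,d)
round 3: derive span(c,f) via R2 from path(c,f)
round 3: derive span(f,c) via R2 from path(f,c)
round 3: derive span(f,f) via R2 from path(f,f)
round 3: derive span(i,d) via R2 from path(i,d)
round 3: derive span(i,f) via R2 from path(i,f)
round 3: derive span(j,f) via R2 from path(j,f)
round 3: derive span(b,b) via R3 from span(b,c), span(c,b)
round 3: derive span(i,b) via R3 from span(i,c), span(c,b)
round 4: derive path(f,d) via R1 from path(f,j), cites(j,d)
round 4: derive path(j,d) via R1 from path(j,j), cites(j,d)
round 4: derive span(f,d) via R3 from span(f,b), span(b,d)
round 4: derive span(j,d) via R3 from span(j,b), span(b,d)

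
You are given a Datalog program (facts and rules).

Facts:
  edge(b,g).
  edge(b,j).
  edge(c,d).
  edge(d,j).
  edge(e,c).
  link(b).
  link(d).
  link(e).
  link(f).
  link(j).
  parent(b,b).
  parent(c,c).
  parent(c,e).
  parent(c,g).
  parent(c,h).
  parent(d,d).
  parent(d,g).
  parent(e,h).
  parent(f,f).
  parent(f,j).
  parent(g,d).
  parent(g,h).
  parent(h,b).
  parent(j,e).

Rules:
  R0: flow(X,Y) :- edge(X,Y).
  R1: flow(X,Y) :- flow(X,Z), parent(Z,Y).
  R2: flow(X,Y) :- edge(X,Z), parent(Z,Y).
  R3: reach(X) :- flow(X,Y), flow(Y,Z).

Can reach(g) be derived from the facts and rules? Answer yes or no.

round 1: derive flow(b,g) via R0 from edge(b,g)
round 1: derive flow(b,j) via R0 from edge(b,j)
round 1: derive flow(c,d) via R0 from edge(c,d)
round 1: derive flow(d,j) via R0 from edge(d,j)
round 1: derive flow(e,c) via R0 from edge(e,c)
round 1: derive flow(b,d) via R2 from edge(b,g), parent(g,d)
round 1: derive flow(b,e) via R2 from edge(b,j), parent(j,e)
round 1: derive flow(b,h) via R2 from edge(b,g), parent(g,h)
round 1: derive flow(c,g) via R2 from edge(c,d), parent(d,g)
round 1: derive flow(d,e) via R2 from edge(d,j), parent(j,e)
round 1: derive flow(e,e) via R2 from edge(e,c), parent(c,e)
round 1: derive flow(e,g) via R2 from edge(e,c), parent(c,g)
round 1: derive flow(e,h) via R2 from edge(e,c), parent(c,h)
round 2: derive flow(b,b) via R1 from flow(b,h), parent(h,b)
round 2: derive flow(c,h) via R1 from flow(c,g), parent(g,h)
round 2: derive flow(d,h) via R1 from flow(d,e), parent(e,h)
round 2: derive flow(e,b) via R1 from flow(e,h), parent(h,b)
round 2: derive flow(e,d) via R1 from flow(e,g), parent(g,d)
round 2: derive reach(b) via R3 from flow(b,d), flow(d,e)
round 2: derive reach(c) via R3 from flow(c,d), flow(d,e)
round 2: derive reach(d) via R3 from flow(d,e), flow(e,c)
round 2: derive reach(e) via R3 from flow(e,c), flow(c,d)
round 3: derive flow(c,b) via R1 from flow(c,h), parent(h,b)
round 3: derive flow(d,b) via R1 from flow(d,h), parent(h,b)

no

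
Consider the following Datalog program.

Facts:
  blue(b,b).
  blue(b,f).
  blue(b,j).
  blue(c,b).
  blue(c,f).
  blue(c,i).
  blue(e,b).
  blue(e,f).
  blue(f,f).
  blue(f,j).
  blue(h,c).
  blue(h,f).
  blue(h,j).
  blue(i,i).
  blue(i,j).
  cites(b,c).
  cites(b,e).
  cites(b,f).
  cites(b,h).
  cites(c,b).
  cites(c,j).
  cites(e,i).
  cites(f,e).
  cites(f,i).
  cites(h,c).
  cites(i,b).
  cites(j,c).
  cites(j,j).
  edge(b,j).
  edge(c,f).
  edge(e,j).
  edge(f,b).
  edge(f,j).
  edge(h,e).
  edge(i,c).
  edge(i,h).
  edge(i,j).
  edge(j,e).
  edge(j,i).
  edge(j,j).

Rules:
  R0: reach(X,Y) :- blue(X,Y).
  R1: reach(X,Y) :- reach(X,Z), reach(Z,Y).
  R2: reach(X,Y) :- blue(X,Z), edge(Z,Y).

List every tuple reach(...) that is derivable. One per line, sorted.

round 1: derive reach(b,b) via R0 from blue(b,b)
round 1: derive reach(b,f) via R0 from blue(b,f)
round 1: derive reach(b,j) via R0 from blue(b,j)
round 1: derive reach(c,b) via R0 from blue(c,b)
round 1: derive reach(c,f) via R0 from blue(c,f)
round 1: derive reach(c,i) via R0 from blue(c,i)
round 1: derive reach(e,b) via R0 from blue(e,b)
round 1: derive reach(e,f) via R0 from blue(e,f)
round 1: derive reach(f,f) via R0 from blue(f,f)
round 1: derive reach(f,j) via R0 from blue(f,j)
round 1: derive reach(h,c) via R0 from blue(h,c)
round 1: derive reach(h,f) via R0 from blue(h,f)
round 1: derive reach(h,j) via R0 from blue(h,j)
round 1: derive reach(i,i) via R0 from blue(i,i)
round 1: derive reach(i,j) via R0 from blue(i,j)
round 1: derive reach(b,e) via R2 from blue(b,j), edge(j,e)
round 1: derive reach(b,i) via R2 from blue(b,j), edge(j,i)
round 1: derive reach(c,c) via R2 from blue(c,i), edge(i,c)
round 1: derive reach(c,h) via R2 from blue(c,i), edge(i,h)
round 1: derive reach(c,j) via R2 from blue(c,b), edge(b,j)
round 1: derive reach(e,j) via R2 from blue(e,b), edge(b,j)
round 1: derive reach(f,b) via R2 from blue(f,f), edge(f,b)
round 1: derive reach(f,e) via R2 from blue(f,j), edge(j,e)
round 1: derive reach(f,i) via R2 from blue(f,j), edge(j,i)
round 1: derive reach(h,b) via R2 from blue(h,f), edge(f,b)
round 1: derive reach(h,e) via R2 from blue(h,j), edge(j,e)
round 1: derive reach(h,i) via R2 from blue(h,j), edge(j,i)
round 1: derive reach(i,c) via R2 from blue(i,i), edge(i,c)
round 1: derive reach(i,e) via R2 from blue(i,j), edge(j,e)
round 1: derive reach(i,h) via R2 from blue(i,i), edge(i,h)
round 2: derive reach(b,c) via R1 from reach(b,i), reach(i,c)
round 2: derive reach(b,h) via R1 from reach(b,i), reach(i,h)
round 2: derive reach(c,e) via R1 from reach(c,b), reach(b,e)
round 2: derive reach(e,e) via R1 from reach(e,b), reach(b,e)
round 2: derive reach(e,i) via R1 from reach(e,b), reach(b,i)
round 2: derive reach(f,c) via R1 from reach(f,i), reach(i,c)
round 2: derive reach(f,h) via R1 from reach(f,i), reach(i,h)
round 2: derive reach(h,h) via R1 from reach(h,c), reach(c,h)
round 2: derive reach(i,b) via R1 from reach(i,c), reach(c,b)
round 2: derive reach(i,f) via R1 from reach(i,c), reach(c,f)
round 3: derive reach(e,c) via R1 from reach(e,b), reach(b,c)
round 3: derive reach(e,h) via R1 from reach(e,b), reach(b,h)

reach(b,b)
reach(b,c)
reach(b,e)
reach(b,f)
reach(b,h)
reach(b,i)
reach(b,j)
reach(c,b)
reach(c,c)
reach(c,e)
reach(c,f)
reach(c,h)
reach(c,i)
reach(c,j)
reach(e,b)
reach(e,c)
reach(e,e)
reach(e,f)
reach(e,h)
reach(e,i)
reach(e,j)
reach(f,b)
reach(f,c)
reach(f,e)
reach(f,f)
reach(f,h)
reach(f,i)
reach(f,j)
reach(h,b)
reach(h,c)
reach(h,e)
reach(h,f)
reach(h,h)
reach(h,i)
reach(h,j)
reach(i,b)
reach(i,c)
reach(i,e)
reach(i,f)
reach(i,h)
reach(i,i)
reach(i,j)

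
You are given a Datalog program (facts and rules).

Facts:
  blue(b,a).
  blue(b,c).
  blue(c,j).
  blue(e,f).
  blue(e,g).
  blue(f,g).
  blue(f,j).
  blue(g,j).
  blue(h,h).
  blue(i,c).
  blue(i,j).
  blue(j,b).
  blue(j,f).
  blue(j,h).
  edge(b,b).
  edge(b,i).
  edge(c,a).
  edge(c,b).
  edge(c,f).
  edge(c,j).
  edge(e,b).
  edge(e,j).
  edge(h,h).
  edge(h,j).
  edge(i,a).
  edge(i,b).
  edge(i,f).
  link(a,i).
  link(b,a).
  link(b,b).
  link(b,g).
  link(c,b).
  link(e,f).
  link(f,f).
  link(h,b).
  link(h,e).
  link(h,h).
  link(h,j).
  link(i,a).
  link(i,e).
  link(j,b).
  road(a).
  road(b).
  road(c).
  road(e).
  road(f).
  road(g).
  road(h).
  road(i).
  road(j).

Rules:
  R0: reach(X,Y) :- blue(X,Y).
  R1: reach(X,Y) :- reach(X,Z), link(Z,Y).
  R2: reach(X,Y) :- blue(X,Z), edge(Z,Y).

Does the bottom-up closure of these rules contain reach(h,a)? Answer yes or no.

yes

round 1: derive reach(b,a) via R0 from blue(b,a)
round 1: derive reach(b,c) via R0 from blue(b,c)
round 1: derive reach(c,j) via R0 from blue(c,j)
round 1: derive reach(e,f) via R0 from blue(e,f)
round 1: derive reach(e,g) via R0 from blue(e,g)
round 1: derive reach(f,g) via R0 from blue(f,g)
round 1: derive reach(f,j) via R0 from blue(f,j)
round 1: derive reach(g,j) via R0 from blue(g,j)
round 1: derive reach(h,h) via R0 from blue(h,h)
round 1: derive reach(i,c) via R0 from blue(i,c)
round 1: derive reach(i,j) via R0 from blue(i,j)
round 1: derive reach(j,b) via R0 from blue(j,b)
round 1: derive reach(j,f) via R0 from blue(j,f)
round 1: derive reach(j,h) via R0 from blue(j,h)
round 1: derive reach(b,b) via R2 from blue(b,c), edge(c,b)
round 1: derive reach(b,f) via R2 from blue(b,c), edge(c,f)
round 1: derive reach(b,j) via R2 from blue(b,c), edge(c,j)
round 1: derive reach(h,j) via R2 from blue(h,h), edge(h,j)
round 1: derive reach(i,a) via R2 from blue(i,c), edge(c,a)
round 1: derive reach(i,b) via R2 from blue(i,c), edge(c,b)
round 1: derive reach(i,f) via R2 from blue(i,c), edge(c,f)
round 1: derive reach(j,i) via R2 from blue(j,b), edge(b,i)
round 1: derive reach(j,j) via R2 from blue(j,h), edge(h,j)
round 2: derive reach(b,g) via R1 from reach(b,b), link(b,g)
round 2: derive reach(b,i) via R1 from reach(b,a), link(a,i)
round 2: derive reach(c,b) via R1 from reach(c,j), link(j,b)
round 2: derive reach(f,b) via R1 from reach(f,j), link(j,b)
round 2: derive reach(g,b) via R1 from reach(g,j), link(j,b)
round 2: derive reach(h,b) via R1 from reach(h,h), link(h,b)
round 2: derive reach(h,e) via R1 from reach(h,h), link(h,e)
round 2: derive reach(i,g) via R1 from reach(i,b), link(b,g)
round 2: derive reach(i,i) via R1 from reach(i,a), link(a,i)
round 2: derive reach(j,a) via R1 from reach(j,b), link(b,a)
round 2: derive reach(j,e) via R1 from reach(j,h), link(h,e)
round 2: derive reach(j,g) via R1 from reach(j,b), link(b,g)
round 3: derive reach(b,e) via R1 from reach(b,i), link(i,e)
round 3: derive reach(c,a) via R1 from reach(c,b), link(b,a)
round 3: derive reach(c,g) via R1 from reach(c,b), link(b,g)
round 3: derive reach(f,a) via R1 from reach(f,b), link(b,a)
round 3: derive reach(g,a) via R1 from reach(g,b), link(b,a)
round 3: derive reach(g,g) via R1 from reach(g,b), link(b,g)
round 3: derive reach(h,a) via R1 from reach(h,b), link(b,a)
round 3: derive reach(h,f) via R1 from reach(h,e), link(e,f)
round 3: derive reach(h,g) via R1 from reach(h,b), link(b,g)
round 3: derive reach(i,e) via R1 from reach(i,i), link(i,e)
round 4: derive reach(c,i) via R1 from reach(c,a), link(a,i)
round 4: derive reach(f,i) via R1 from reach(f,a), link(a,i)
round 4: derive reach(g,i) via R1 from reach(g,a), link(a,i)
round 4: derive reach(h,i) via R1 from reach(h,a), link(a,i)
round 5: derive reach(c,e) via R1 from reach(c,i), link(i,e)
round 5: derive reach(f,e) via R1 from reach(f,i), link(i,e)
round 5: derive reach(g,e) via R1 from reach(g,i), link(i,e)
round 6: derive reach(c,f) via R1 from reach(c,e), link(e,f)
round 6: derive reach(f,f) via R1 from reach(f,e), link(e,f)
round 6: derive reach(g,f) via R1 from reach(g,e), link(e,f)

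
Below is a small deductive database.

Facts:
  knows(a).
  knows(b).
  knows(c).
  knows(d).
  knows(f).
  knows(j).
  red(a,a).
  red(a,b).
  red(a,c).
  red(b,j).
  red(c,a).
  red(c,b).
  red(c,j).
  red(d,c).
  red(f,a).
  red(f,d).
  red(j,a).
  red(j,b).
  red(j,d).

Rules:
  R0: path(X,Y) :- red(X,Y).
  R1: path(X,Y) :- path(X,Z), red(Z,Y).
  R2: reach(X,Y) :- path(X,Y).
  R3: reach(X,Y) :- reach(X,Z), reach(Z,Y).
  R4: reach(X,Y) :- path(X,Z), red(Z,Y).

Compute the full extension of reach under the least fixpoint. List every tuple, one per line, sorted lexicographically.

round 1: derive path(a,a) via R0 from red(a,a)
round 1: derive path(a,b) via R0 from red(a,b)
round 1: derive path(a,c) via R0 from red(a,c)
round 1: derive path(b,j) via R0 from red(b,j)
round 1: derive path(c,a) via R0 from red(c,a)
round 1: derive path(c,b) via R0 from red(c,b)
round 1: derive path(c,j) via R0 from red(c,j)
round 1: derive path(d,c) via R0 from red(d,c)
round 1: derive path(f,a) via R0 from red(f,a)
round 1: derive path(f,d) via R0 from red(f,d)
round 1: derive path(j,a) via R0 from red(j,a)
round 1: derive path(j,b) via R0 from red(j,b)
round 1: derive path(j,d) via R0 from red(j,d)
round 2: derive path(a,j) via R1 from path(a,b), red(b,j)
round 2: derive path(b,a) via R1 from path(b,j), red(j,a)
round 2: derive path(b,b) via R1 from path(b,j), red(j,b)
round 2: derive path(b,d) via R1 from path(b,j), red(j,d)
round 2: derive path(c,c) via R1 from path(c,a), red(a,c)
round 2: derive path(c,d) via R1 from path(c,j), red(j,d)
round 2: derive path(d,a) via R1 from path(d,c), red(c,a)
round 2: derive path(d,b) via R1 from path(d,c), red(c,b)
round 2: derive path(d,j) via R1 from path(d,c), red(c,j)
round 2: derive path(f,b) via R1 from path(f,a), red(a,b)
round 2: derive path(f,c) via R1 from path(f,a), red(a,c)
round 2: derive path(j,c) via R1 from path(j,a), red(a,c)
round 2: derive path(j,j) via R1 from path(j,b), red(b,j)
round 2: derive reach(a,a) via R2 from path(a,a)
round 2: derive reach(a,b) via R2 from path(a,b)
round 2: derive reach(a,c) via R2 from path(a,c)
round 2: derive reach(b,j) via R2 from path(b,j)
round 2: derive reach(c,a) via R2 from path(c,a)
round 2: derive reach(c,b) via R2 from path(c,b)
round 2: derive reach(c,j) via R2 from path(c,j)
round 2: derive reach(d,c) via R2 from path(d,c)
round 2: derive reach(f,a) via R2 from path(f,a)
round 2: derive reach(f,d) via R2 from path(f,d)
round 2: derive reach(j,a) via R2 from path(j,a)
round 2: derive reach(j,b) via R2 from path(j,b)
round 2: derive reach(j,d) via R2 from path(j,d)
round 2: derive reach(a,j) via R4 from path(a,b), red(b,j)
round 2: derive reach(b,a) via R4 from path(b,j), red(j,a)
round 2: derive reach(b,b) via R4 from path(b,j), red(j,b)
round 2: derive reach(b,d) via R4 from path(b,j), red(j,d)
round 2: derive reach(c,c) via R4 from path(c,a), red(a,c)
round 2: derive reach(c,d) via R4 from path(c,j), red(j,d)
round 2: derive reach(d,a) via R4 from path(d,c), red(c,a)
round 2: derive reach(d,b) via R4 from path(d,c), red(c,b)
round 2: derive reach(d,j) via R4 from path(d,c), red(c,j)
round 2: derive reach(f,b) via R4 from path(f,a), red(a,b)
round 2: derive reach(f,c) via R4 from path(f,a), red(a,c)
round 2: derive reach(j,c) via R4 from path(j,a), red(a,c)
round 2: derive reach(j,j) via R4 from path(j,b), red(b,j)
round 3: derive path(a,d) via R1 from path(a,j), red(j,d)
round 3: derive path(b,c) via R1 from path(b,a), red(a,c)
round 3: derive path(d,d) via R1 from path(d,j), red(j,d)
round 3: derive path(f,j) via R1 from path(f,b), red(b,j)
round 3: derive reach(a,d) via R3 from reach(a,b), reach(b,d)
round 3: derive reach(b,c) via R3 from reach(b,a), reach(a,c)
round 3: derive reach(d,d) via R3 from reach(d,b), reach(b,d)
round 3: derive reach(f,j) via R3 from reach(f,a), reach(a,j)

reach(a,a)
reach(a,b)
reach(a,c)
reach(a,d)
reach(a,j)
reach(b,a)
reach(b,b)
reach(b,c)
reach(b,d)
reach(b,j)
reach(c,a)
reach(c,b)
reach(c,c)
reach(c,d)
reach(c,j)
reach(d,a)
reach(d,b)
reach(d,c)
reach(d,d)
reach(d,j)
reach(f,a)
reach(f,b)
reach(f,c)
reach(f,d)
reach(f,j)
reach(j,a)
reach(j,b)
reach(j,c)
reach(j,d)
reach(j,j)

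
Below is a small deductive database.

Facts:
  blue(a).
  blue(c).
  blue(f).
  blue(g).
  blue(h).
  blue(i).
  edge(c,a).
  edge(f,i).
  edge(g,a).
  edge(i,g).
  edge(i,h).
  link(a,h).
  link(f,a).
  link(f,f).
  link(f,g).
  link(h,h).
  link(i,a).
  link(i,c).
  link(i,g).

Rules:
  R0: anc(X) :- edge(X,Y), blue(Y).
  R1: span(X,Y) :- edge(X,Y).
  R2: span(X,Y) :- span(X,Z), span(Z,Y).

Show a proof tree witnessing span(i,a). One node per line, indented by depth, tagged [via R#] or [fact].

round 1: derive span(c,a) via R1 from edge(c,a)
round 1: derive span(f,i) via R1 from edge(f,i)
round 1: derive span(g,a) via R1 from edge(g,a)
round 1: derive span(i,g) via R1 from edge(i,g)
round 1: derive span(i,h) via R1 from edge(i,h)
round 2: derive span(f,g) via R2 from span(f,i), span(i,g)
round 2: derive span(f,h) via R2 from span(f,i), span(i,h)
round 2: derive span(i,a) via R2 from span(i,g), span(g,a)
round 3: derive span(f,a) via R2 from span(f,g), span(g,a)

span(i,a)  [via R2]
  span(i,g)  [via R1]
    edge(i,g)  [fact]
  span(g,a)  [via R1]
    edge(g,a)  [fact]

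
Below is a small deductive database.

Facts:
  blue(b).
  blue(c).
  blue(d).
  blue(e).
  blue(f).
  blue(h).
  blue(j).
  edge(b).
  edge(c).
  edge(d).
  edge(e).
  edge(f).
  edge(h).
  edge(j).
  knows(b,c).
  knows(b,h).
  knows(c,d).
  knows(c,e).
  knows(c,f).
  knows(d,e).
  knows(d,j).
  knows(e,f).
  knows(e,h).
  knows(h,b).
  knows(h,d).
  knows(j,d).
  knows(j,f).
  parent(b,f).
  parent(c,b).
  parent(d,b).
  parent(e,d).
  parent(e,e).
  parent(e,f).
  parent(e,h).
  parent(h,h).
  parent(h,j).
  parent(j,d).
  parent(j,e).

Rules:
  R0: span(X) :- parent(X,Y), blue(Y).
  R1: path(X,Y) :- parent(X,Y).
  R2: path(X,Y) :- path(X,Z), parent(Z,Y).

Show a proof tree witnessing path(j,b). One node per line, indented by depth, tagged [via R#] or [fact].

round 1: derive path(b,f) via R1 from parent(b,f)
round 1: derive path(c,b) via R1 from parent(c,b)
round 1: derive path(d,b) via R1 from parent(d,b)
round 1: derive path(e,d) via R1 from parent(e,d)
round 1: derive path(e,e) via R1 from parent(e,e)
round 1: derive path(e,f) via R1 from parent(e,f)
round 1: derive path(e,h) via R1 from parent(e,h)
round 1: derive path(h,h) via R1 from parent(h,h)
round 1: derive path(h,j) via R1 from parent(h,j)
round 1: derive path(j,d) via R1 from parent(j,d)
round 1: derive path(j,e) via R1 from parent(j,e)
round 2: derive path(c,f) via R2 from path(c,b), parent(b,f)
round 2: derive path(d,f) via R2 from path(d,b), parent(b,f)
round 2: derive path(e,b) via R2 from path(e,d), parent(d,b)
round 2: derive path(e,j) via R2 from path(e,h), parent(h,j)
round 2: derive path(h,d) via R2 from path(h,j), parent(j,d)
round 2: derive path(h,e) via R2 from path(h,j), parent(j,e)
round 2: derive path(j,b) via R2 from path(j,d), parent(d,b)
round 2: derive path(j,f) via R2 from path(j,e), parent(e,f)
round 2: derive path(j,h) via R2 from path(j,e), parent(e,h)
round 3: derive path(h,b) via R2 from path(h,d), parent(d,b)
round 3: derive path(h,f) via R2 from path(h,e), parent(e,f)
round 3: derive path(j,j) via R2 from path(j,h), parent(h,j)

path(j,b)  [via R2]
  path(j,d)  [via R1]
    parent(j,d)  [fact]
  parent(d,b)  [fact]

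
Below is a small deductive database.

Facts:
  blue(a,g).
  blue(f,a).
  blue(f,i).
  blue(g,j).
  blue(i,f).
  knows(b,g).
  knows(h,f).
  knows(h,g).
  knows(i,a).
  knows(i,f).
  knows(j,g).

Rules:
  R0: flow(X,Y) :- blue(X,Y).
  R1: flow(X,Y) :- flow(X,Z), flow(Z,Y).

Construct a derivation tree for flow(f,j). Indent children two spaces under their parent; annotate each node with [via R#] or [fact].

round 1: derive flow(a,g) via R0 from blue(a,g)
round 1: derive flow(f,a) via R0 from blue(f,a)
round 1: derive flow(f,i) via R0 from blue(f,i)
round 1: derive flow(g,j) via R0 from blue(g,j)
round 1: derive flow(i,f) via R0 from blue(i,f)
round 2: derive flow(a,j) via R1 from flow(a,g), flow(g,j)
round 2: derive flow(f,f) via R1 from flow(f,i), flow(i,f)
round 2: derive flow(f,g) via R1 from flow(f,a), flow(a,g)
round 2: derive flow(i,a) via R1 from flow(i,f), flow(f,a)
round 2: derive flow(i,i) via R1 from flow(i,f), flow(f,i)
round 3: derive flow(f,j) via R1 from flow(f,a), flow(a,j)
round 3: derive flow(i,g) via R1 from flow(i,a), flow(a,g)
round 3: derive flow(i,j) via R1 from flow(i,a), flow(a,j)

flow(f,j)  [via R1]
  flow(f,a)  [via R0]
    blue(f,a)  [fact]
  flow(a,j)  [via R1]
    flow(a,g)  [via R0]
      blue(a,g)  [fact]
    flow(g,j)  [via R0]
      blue(g,j)  [fact]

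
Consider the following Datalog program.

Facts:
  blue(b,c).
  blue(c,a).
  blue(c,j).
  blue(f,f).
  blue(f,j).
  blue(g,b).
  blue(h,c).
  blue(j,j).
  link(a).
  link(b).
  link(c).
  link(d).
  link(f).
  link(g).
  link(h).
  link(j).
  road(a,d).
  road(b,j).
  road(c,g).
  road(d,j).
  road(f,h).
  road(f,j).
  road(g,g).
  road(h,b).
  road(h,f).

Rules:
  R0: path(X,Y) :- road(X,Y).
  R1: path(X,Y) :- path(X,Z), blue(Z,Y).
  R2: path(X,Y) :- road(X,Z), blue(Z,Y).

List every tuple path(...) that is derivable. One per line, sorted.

round 1: derive path(a,d) via R0 from road(a,d)
round 1: derive path(b,j) via R0 from road(b,j)
round 1: derive path(c,g) via R0 from road(c,g)
round 1: derive path(d,j) via R0 from road(d,j)
round 1: derive path(f,h) via R0 from road(f,h)
round 1: derive path(f,j) via R0 from road(f,j)
round 1: derive path(g,g) via R0 from road(g,g)
round 1: derive path(h,b) via R0 from road(h,b)
round 1: derive path(h,f) via R0 from road(h,f)
round 1: derive path(c,b) via R2 from road(c,g), blue(g,b)
round 1: derive path(f,c) via R2 from road(f,h), blue(h,c)
round 1: derive path(g,b) via R2 from road(g,g), blue(g,b)
round 1: derive path(h,c) via R2 from road(h,b), blue(b,c)
round 1: derive path(h,j) via R2 from road(h,f), blue(f,j)
round 2: derive path(c,c) via R1 from path(c,b), blue(b,c)
round 2: derive path(f,a) via R1 from path(f,c), blue(c,a)
round 2: derive path(g,c) via R1 from path(g,b), blue(b,c)
round 2: derive path(h,a) via R1 from path(h,c), blue(c,a)
round 3: derive path(c,a) via R1 from path(c,c), blue(c,a)
round 3: derive path(c,j) via R1 from path(c,c), blue(c,j)
round 3: derive path(g,a) via R1 from path(g,c), blue(c,a)
round 3: derive path(g,j) via R1 from path(g,c), blue(c,j)

path(a,d)
path(b,j)
path(c,a)
path(c,b)
path(c,c)
path(c,g)
path(c,j)
path(d,j)
path(f,a)
path(f,c)
path(f,h)
path(f,j)
path(g,a)
path(g,b)
path(g,c)
path(g,g)
path(g,j)
path(h,a)
path(h,b)
path(h,c)
path(h,f)
path(h,j)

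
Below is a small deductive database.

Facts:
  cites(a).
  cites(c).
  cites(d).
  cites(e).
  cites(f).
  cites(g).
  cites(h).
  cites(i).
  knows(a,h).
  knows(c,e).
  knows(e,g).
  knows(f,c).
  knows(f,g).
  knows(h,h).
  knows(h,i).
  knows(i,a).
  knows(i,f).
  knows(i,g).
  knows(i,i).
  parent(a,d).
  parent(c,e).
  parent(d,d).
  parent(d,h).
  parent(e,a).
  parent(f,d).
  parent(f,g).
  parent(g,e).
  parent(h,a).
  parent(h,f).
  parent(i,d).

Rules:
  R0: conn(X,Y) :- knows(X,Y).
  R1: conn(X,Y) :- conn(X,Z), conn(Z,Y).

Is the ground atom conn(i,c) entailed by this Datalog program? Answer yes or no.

yes

round 1: derive conn(a,h) via R0 from knows(a,h)
round 1: derive conn(c,e) via R0 from knows(c,e)
round 1: derive conn(e,g) via R0 from knows(e,g)
round 1: derive conn(f,c) via R0 from knows(f,c)
round 1: derive conn(f,g) via R0 from knows(f,g)
round 1: derive conn(h,h) via R0 from knows(h,h)
round 1: derive conn(h,i) via R0 from knows(h,i)
round 1: derive conn(i,a) via R0 from knows(i,a)
round 1: derive conn(i,f) via R0 from knows(i,f)
round 1: derive conn(i,g) via R0 from knows(i,g)
round 1: derive conn(i,i) via R0 from knows(i,i)
round 2: derive conn(a,i) via R1 from conn(a,h), conn(h,i)
round 2: derive conn(c,g) via R1 from conn(c,e), conn(e,g)
round 2: derive conn(f,e) via R1 from conn(f,c), conn(c,e)
round 2: derive conn(h,a) via R1 from conn(h,i), conn(i,a)
round 2: derive conn(h,f) via R1 from conn(h,i), conn(i,f)
round 2: derive conn(h,g) via R1 from conn(h,i), conn(i,g)
round 2: derive conn(i,c) via R1 from conn(i,f), conn(f,c)
round 2: derive conn(i,h) via R1 from conn(i,a), conn(a,h)
round 3: derive conn(a,a) via R1 from conn(a,h), conn(h,a)
round 3: derive conn(a,c) via R1 from conn(a,i), conn(i,c)
round 3: derive conn(a,f) via R1 from conn(a,h), conn(h,f)
round 3: derive conn(a,g) via R1 from conn(a,h), conn(h,g)
round 3: derive conn(h,c) via R1 from conn(h,f), conn(f,c)
round 3: derive conn(h,e) via R1 from conn(h,f), conn(f,e)
round 3: derive conn(i,e) via R1 from conn(i,c), conn(c,e)
round 4: derive conn(a,e) via R1 from conn(a,c), conn(c,e)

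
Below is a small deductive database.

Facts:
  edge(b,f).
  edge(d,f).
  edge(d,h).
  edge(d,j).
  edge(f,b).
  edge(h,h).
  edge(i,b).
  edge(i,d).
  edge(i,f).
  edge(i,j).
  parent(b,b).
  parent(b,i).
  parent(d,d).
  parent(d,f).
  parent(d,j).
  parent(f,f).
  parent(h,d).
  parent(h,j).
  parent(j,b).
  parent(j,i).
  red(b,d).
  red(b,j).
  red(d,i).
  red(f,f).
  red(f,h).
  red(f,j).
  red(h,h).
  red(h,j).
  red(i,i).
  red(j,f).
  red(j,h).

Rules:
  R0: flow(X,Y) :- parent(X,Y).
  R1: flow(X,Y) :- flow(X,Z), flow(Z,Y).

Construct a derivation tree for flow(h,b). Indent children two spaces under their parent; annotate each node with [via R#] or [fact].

round 1: derive flow(b,b) via R0 from parent(b,b)
round 1: derive flow(b,i) via R0 from parent(b,i)
round 1: derive flow(d,d) via R0 from parent(d,d)
round 1: derive flow(d,f) via R0 from parent(d,f)
round 1: derive flow(d,j) via R0 from parent(d,j)
round 1: derive flow(f,f) via R0 from parent(f,f)
round 1: derive flow(h,d) via R0 from parent(h,d)
round 1: derive flow(h,j) via R0 from parent(h,j)
round 1: derive flow(j,b) via R0 from parent(j,b)
round 1: derive flow(j,i) via R0 from parent(j,i)
round 2: derive flow(d,b) via R1 from flow(d,j), flow(j,b)
round 2: derive flow(d,i) via R1 from flow(d,j), flow(j,i)
round 2: derive flow(h,b) via R1 from flow(h,j), flow(j,b)
round 2: derive flow(h,f) via R1 from flow(h,d), flow(d,f)
round 2: derive flow(h,i) via R1 from flow(h,j), flow(j,i)

flow(h,b)  [via R1]
  flow(h,j)  [via R0]
    parent(h,j)  [fact]
  flow(j,b)  [via R0]
    parent(j,b)  [fact]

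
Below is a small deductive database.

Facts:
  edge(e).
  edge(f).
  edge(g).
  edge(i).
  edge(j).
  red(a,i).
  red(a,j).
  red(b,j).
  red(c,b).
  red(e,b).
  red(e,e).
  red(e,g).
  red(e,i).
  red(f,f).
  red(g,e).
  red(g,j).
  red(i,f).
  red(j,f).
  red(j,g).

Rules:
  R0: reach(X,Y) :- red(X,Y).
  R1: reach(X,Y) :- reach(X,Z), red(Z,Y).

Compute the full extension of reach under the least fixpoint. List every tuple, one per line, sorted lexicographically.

round 1: derive reach(a,i) via R0 from red(a,i)
round 1: derive reach(a,j) via R0 from red(a,j)
round 1: derive reach(b,j) via R0 from red(b,j)
round 1: derive reach(c,b) via R0 from red(c,b)
round 1: derive reach(e,b) via R0 from red(e,b)
round 1: derive reach(e,e) via R0 from red(e,e)
round 1: derive reach(e,g) via R0 from red(e,g)
round 1: derive reach(e,i) via R0 from red(e,i)
round 1: derive reach(f,f) via R0 from red(f,f)
round 1: derive reach(g,e) via R0 from red(g,e)
round 1: derive reach(g,j) via R0 from red(g,j)
round 1: derive reach(i,f) via R0 from red(i,f)
round 1: derive reach(j,f) via R0 from red(j,f)
round 1: derive reach(j,g) via R0 from red(j,g)
round 2: derive reach(a,f) via R1 from reach(a,i), red(i,f)
round 2: derive reach(a,g) via R1 from reach(a,j), red(j,g)
round 2: derive reach(b,f) via R1 from reach(b,j), red(j,f)
round 2: derive reach(b,g) via R1 from reach(b,j), red(j,g)
round 2: derive reach(c,j) via R1 from reach(c,b), red(b,j)
round 2: derive reach(e,f) via R1 from reach(e,i), red(i,f)
round 2: derive reach(e,j) via R1 from reach(e,b), red(b,j)
round 2: derive reach(g,b) via R1 from reach(g,e), red(e,b)
round 2: derive reach(g,f) via R1 from reach(g,j), red(j,f)
round 2: derive reach(g,g) via R1 from reach(g,e), red(e,g)
round 2: derive reach(g,i) via R1 from reach(g,e), red(e,i)
round 2: derive reach(j,e) via R1 from reach(j,g), red(g,e)
round 2: derive reach(j,j) via R1 from reach(j,g), red(g,j)
round 3: derive reach(a,e) via R1 from reach(a,g), red(g,e)
round 3: derive reach(b,e) via R1 from reach(b,g), red(g,e)
round 3: derive reach(c,f) via R1 from reach(c,j), red(j,f)
round 3: derive reach(c,g) via R1 from reach(c,j), red(j,g)
round 3: derive reach(j,b) via R1 from reach(j,e), red(e,b)
round 3: derive reach(j,i) via R1 from reach(j,e), red(e,i)
round 4: derive reach(a,b) via R1 from reach(a,e), red(e,b)
round 4: derive reach(b,b) via R1 from reach(b,e), red(e,b)
round 4: derive reach(b,i) via R1 from reach(b,e), red(e,i)
round 4: derive reach(c,e) via R1 from reach(c,g), red(g,e)
round 5: derive reach(c,i) via R1 from reach(c,e), red(e,i)

reach(a,b)
reach(a,e)
reach(a,f)
reach(a,g)
reach(a,i)
reach(a,j)
reach(b,b)
reach(b,e)
reach(b,f)
reach(b,g)
reach(b,i)
reach(b,j)
reach(c,b)
reach(c,e)
reach(c,f)
reach(c,g)
reach(c,i)
reach(c,j)
reach(e,b)
reach(e,e)
reach(e,f)
reach(e,g)
reach(e,i)
reach(e,j)
reach(f,f)
reach(g,b)
reach(g,e)
reach(g,f)
reach(g,g)
reach(g,i)
reach(g,j)
reach(i,f)
reach(j,b)
reach(j,e)
reach(j,f)
reach(j,g)
reach(j,i)
reach(j,j)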